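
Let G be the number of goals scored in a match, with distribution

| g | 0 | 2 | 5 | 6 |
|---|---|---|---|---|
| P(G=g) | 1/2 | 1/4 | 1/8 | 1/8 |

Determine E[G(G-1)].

E[G(G-1)] = Σ g(g-1)·P(G=g)
 = 0·1/2 + 2·1/4 + 20·1/8 + 30·1/8
 = 0 + 1/2 + 5/2 + 15/4
 = 27/4

6.75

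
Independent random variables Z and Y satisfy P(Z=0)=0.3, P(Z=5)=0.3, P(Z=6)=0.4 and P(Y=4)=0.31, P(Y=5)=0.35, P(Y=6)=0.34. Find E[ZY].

19.617

E[ZY] = Σ_z Σ_y zy · P(Z=z)P(Y=y)
 = 0·0.093 + 0·0.105 + 0·0.102 + 20·0.093 + 25·0.105 + 30·0.102 + 24·0.124 + 30·0.14 + 36·0.136
 = 0 + 0 + 0 + 1.86 + 2.625 + 3.06 + 2.976 + 4.2 + 4.896
 = 19.617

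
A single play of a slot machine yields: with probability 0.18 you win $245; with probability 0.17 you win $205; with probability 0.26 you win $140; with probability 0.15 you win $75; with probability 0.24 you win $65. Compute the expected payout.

142.2

E[payout] = 245·0.18 + 205·0.17 + 140·0.26 + 75·0.15 + 65·0.24
 = 44.1 + 34.85 + 36.4 + 11.25 + 15.6
 = 142.2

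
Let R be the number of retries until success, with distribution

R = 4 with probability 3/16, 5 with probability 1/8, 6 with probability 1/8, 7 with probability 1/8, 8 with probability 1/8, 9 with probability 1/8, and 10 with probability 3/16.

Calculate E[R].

E[R] = Σ r·P(R=r)
 = 4·3/16 + 5·1/8 + 6·1/8 + 7·1/8 + 8·1/8 + 9·1/8 + 10·3/16
 = 3/4 + 5/8 + 3/4 + 7/8 + 1 + 9/8 + 15/8
 = 7

7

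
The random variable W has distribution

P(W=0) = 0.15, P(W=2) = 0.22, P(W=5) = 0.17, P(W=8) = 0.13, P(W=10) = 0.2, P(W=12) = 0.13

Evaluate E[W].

5.89

E[W] = Σ w·P(W=w)
 = 0·0.15 + 2·0.22 + 5·0.17 + 8·0.13 + 10·0.2 + 12·0.13
 = 0 + 0.44 + 0.85 + 1.04 + 2 + 1.56
 = 5.89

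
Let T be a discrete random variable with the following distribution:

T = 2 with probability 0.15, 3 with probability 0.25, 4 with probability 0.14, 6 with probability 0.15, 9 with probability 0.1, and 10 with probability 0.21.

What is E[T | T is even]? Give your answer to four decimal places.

P(T is even) = 0.15 + 0.14 + 0.15 + 0.21 = 0.65.
E[T | T is even] = [2·0.15 + 4·0.14 + 6·0.15 + 10·0.21] / 0.65
 = 3.86 / 0.65
 = 386/65

5.9385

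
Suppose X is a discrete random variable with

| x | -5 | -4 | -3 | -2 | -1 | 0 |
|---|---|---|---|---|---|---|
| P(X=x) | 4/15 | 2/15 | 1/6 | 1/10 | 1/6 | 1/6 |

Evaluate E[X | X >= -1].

-0.5

P(X >= -1) = 1/6 + 1/6 = 1/3.
E[X | X >= -1] = [(-1)·1/6 + 0·1/6] / (1/3)
 = -1/6 / (1/3)
 = -1/2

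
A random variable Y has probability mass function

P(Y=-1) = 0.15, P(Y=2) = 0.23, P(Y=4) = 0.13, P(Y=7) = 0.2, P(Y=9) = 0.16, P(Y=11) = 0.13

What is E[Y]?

E[Y] = Σ y·P(Y=y)
 = (-1)·0.15 + 2·0.23 + 4·0.13 + 7·0.2 + 9·0.16 + 11·0.13
 = (-0.15) + 0.46 + 0.52 + 1.4 + 1.44 + 1.43
 = 5.1

5.1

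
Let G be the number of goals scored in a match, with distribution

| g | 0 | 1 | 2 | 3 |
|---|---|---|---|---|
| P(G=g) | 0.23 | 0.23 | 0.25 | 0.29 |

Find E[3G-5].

-0.2

E[3G-5] = Σ (3g-5)·P(G=g)
 = (-5)·0.23 + (-2)·0.23 + 1·0.25 + 4·0.29
 = (-1.15) + (-0.46) + 0.25 + 1.16
 = -0.2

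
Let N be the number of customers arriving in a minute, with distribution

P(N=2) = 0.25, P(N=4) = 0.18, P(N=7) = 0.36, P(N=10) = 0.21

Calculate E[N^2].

42.52

E[N^2] = Σ n^2·P(N=n)
 = 4·0.25 + 16·0.18 + 49·0.36 + 100·0.21
 = 1 + 2.88 + 17.64 + 21
 = 42.52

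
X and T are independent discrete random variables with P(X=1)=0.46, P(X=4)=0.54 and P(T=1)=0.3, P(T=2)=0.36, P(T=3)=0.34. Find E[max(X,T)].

3.0984

E[max(X,T)] = Σ_x Σ_t max(x,t) · P(X=x)P(T=t)
 = 1·0.138 + 2·0.1656 + 3·0.1564 + 4·0.162 + 4·0.1944 + 4·0.1836
 = 0.138 + 0.3312 + 0.4692 + 0.648 + 0.7776 + 0.7344
 = 3.0984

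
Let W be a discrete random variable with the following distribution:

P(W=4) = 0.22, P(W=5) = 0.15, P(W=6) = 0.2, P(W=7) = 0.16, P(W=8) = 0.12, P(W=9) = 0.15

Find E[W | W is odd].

P(W is odd) = 0.15 + 0.16 + 0.15 = 0.46.
E[W | W is odd] = [5·0.15 + 7·0.16 + 9·0.15] / 0.46
 = 3.22 / 0.46
 = 7

7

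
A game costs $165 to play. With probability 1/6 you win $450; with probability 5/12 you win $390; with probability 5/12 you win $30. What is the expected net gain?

E[payout] = 450·1/6 + 390·5/12 + 30·5/12
 = 75 + 325/2 + 25/2
 = 250
Net = 250 - 165 = 85

85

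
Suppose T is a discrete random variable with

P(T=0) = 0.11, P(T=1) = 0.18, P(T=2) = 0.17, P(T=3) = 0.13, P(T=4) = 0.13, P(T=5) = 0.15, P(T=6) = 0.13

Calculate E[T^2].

12.54

E[T^2] = Σ t^2·P(T=t)
 = 0·0.11 + 1·0.18 + 4·0.17 + 9·0.13 + 16·0.13 + 25·0.15 + 36·0.13
 = 0 + 0.18 + 0.68 + 1.17 + 2.08 + 3.75 + 4.68
 = 12.54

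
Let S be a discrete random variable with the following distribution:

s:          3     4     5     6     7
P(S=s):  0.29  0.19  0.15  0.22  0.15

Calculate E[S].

4.75

E[S] = Σ s·P(S=s)
 = 3·0.29 + 4·0.19 + 5·0.15 + 6·0.22 + 7·0.15
 = 0.87 + 0.76 + 0.75 + 1.32 + 1.05
 = 4.75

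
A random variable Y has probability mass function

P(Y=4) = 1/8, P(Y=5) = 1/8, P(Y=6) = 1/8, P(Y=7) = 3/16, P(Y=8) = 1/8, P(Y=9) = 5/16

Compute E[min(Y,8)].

6.6875

E[min(Y,8)] = Σ min(y,8)·P(Y=y)
 = 4·1/8 + 5·1/8 + 6·1/8 + 7·3/16 + 8·1/8 + 8·5/16
 = 1/2 + 5/8 + 3/4 + 21/16 + 1 + 5/2
 = 107/16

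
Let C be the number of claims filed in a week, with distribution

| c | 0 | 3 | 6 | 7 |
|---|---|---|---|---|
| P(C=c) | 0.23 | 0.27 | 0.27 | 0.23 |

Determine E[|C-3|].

2.42

E[|C-3|] = Σ |c-3|·P(C=c)
 = 3·0.23 + 0·0.27 + 3·0.27 + 4·0.23
 = 0.69 + 0 + 0.81 + 0.92
 = 2.42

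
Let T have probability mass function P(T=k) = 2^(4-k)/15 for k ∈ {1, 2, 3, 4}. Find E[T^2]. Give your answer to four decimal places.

E[T^2] = Σ t^2·P(T=t)
 = 1·8/15 + 4·4/15 + 9·2/15 + 16·1/15
 = 8/15 + 16/15 + 6/5 + 16/15
 = 58/15

3.8667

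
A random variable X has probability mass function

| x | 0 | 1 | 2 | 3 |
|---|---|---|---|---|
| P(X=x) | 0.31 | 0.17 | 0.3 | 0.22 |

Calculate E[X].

1.43

E[X] = Σ x·P(X=x)
 = 0·0.31 + 1·0.17 + 2·0.3 + 3·0.22
 = 0 + 0.17 + 0.6 + 0.66
 = 1.43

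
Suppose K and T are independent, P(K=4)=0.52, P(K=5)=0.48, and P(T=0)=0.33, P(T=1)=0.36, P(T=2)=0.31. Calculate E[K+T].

E[K+T] = Σ_k Σ_t (k+t) · P(K=k)P(T=t)
 = 4·0.1716 + 5·0.1872 + 6·0.1612 + 5·0.1584 + 6·0.1728 + 7·0.1488
 = 0.6864 + 0.936 + 0.9672 + 0.792 + 1.0368 + 1.0416
 = 5.46

5.46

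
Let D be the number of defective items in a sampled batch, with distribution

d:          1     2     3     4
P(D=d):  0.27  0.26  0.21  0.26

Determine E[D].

E[D] = Σ d·P(D=d)
 = 1·0.27 + 2·0.26 + 3·0.21 + 4·0.26
 = 0.27 + 0.52 + 0.63 + 1.04
 = 2.46

2.46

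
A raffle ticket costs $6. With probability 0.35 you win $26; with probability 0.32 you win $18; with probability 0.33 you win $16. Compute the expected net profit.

14.14

E[payout] = 26·0.35 + 18·0.32 + 16·0.33
 = 9.1 + 5.76 + 5.28
 = 20.14
Net = 20.14 - 6 = 14.14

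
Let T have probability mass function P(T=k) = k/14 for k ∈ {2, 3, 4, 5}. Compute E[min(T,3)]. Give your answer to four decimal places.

2.8571

E[min(T,3)] = Σ min(t,3)·P(T=t)
 = 2·1/7 + 3·3/14 + 3·2/7 + 3·5/14
 = 2/7 + 9/14 + 6/7 + 15/14
 = 20/7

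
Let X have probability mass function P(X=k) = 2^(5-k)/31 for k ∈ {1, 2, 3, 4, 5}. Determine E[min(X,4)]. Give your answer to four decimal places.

E[min(X,4)] = Σ min(x,4)·P(X=x)
 = 1·16/31 + 2·8/31 + 3·4/31 + 4·2/31 + 4·1/31
 = 16/31 + 16/31 + 12/31 + 8/31 + 4/31
 = 56/31

1.8065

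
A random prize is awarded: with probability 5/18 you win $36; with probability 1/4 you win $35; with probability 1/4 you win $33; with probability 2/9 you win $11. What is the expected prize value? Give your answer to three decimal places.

29.444

E[payout] = 36·5/18 + 35·1/4 + 33·1/4 + 11·2/9
 = 10 + 35/4 + 33/4 + 22/9
 = 265/9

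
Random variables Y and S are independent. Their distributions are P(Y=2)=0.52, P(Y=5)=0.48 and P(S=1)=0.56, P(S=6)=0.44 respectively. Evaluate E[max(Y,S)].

4.5664

E[max(Y,S)] = Σ_y Σ_s max(y,s) · P(Y=y)P(S=s)
 = 2·0.2912 + 6·0.2288 + 5·0.2688 + 6·0.2112
 = 0.5824 + 1.3728 + 1.344 + 1.2672
 = 4.5664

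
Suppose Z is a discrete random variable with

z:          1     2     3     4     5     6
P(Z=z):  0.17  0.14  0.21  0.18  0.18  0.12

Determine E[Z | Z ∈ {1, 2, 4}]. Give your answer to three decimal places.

2.388

P(Z ∈ {1, 2, 4}) = 0.17 + 0.14 + 0.18 = 0.49.
E[Z | Z ∈ {1, 2, 4}] = [1·0.17 + 2·0.14 + 4·0.18] / 0.49
 = 1.17 / 0.49
 = 117/49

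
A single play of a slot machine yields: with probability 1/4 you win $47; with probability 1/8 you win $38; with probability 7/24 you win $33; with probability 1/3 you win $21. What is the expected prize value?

E[payout] = 47·1/4 + 38·1/8 + 33·7/24 + 21·1/3
 = 47/4 + 19/4 + 77/8 + 7
 = 265/8

33.125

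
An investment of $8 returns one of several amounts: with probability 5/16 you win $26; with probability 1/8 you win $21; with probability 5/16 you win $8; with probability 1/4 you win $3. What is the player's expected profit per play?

E[payout] = 26·5/16 + 21·1/8 + 8·5/16 + 3·1/4
 = 65/8 + 21/8 + 5/2 + 3/4
 = 14
Net = 14 - 8 = 6

6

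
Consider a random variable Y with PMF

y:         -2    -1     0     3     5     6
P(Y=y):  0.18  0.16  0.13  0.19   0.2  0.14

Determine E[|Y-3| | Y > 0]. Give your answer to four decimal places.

P(Y > 0) = 0.19 + 0.2 + 0.14 = 0.53.
E[|Y-3| | Y > 0] = [0·0.19 + 2·0.2 + 3·0.14] / 0.53
 = 0.82 / 0.53
 = 82/53

1.5472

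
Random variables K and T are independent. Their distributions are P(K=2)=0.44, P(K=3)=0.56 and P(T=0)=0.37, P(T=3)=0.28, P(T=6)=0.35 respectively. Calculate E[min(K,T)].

E[min(K,T)] = Σ_k Σ_t min(k,t) · P(K=k)P(T=t)
 = 0·0.1628 + 2·0.1232 + 2·0.154 + 0·0.2072 + 3·0.1568 + 3·0.196
 = 0 + 0.2464 + 0.308 + 0 + 0.4704 + 0.588
 = 1.6128

1.6128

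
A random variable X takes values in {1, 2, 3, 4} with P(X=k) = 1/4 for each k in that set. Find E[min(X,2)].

E[min(X,2)] = Σ min(x,2)·P(X=x)
 = 1·1/4 + 2·1/4 + 2·1/4 + 2·1/4
 = 1/4 + 1/2 + 1/2 + 1/2
 = 7/4

1.75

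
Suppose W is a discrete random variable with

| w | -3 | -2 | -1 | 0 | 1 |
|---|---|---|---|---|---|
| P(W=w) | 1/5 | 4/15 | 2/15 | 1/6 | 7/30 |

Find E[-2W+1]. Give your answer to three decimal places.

3.067

E[-2W+1] = Σ (-2w+1)·P(W=w)
 = 7·1/5 + 5·4/15 + 3·2/15 + 1·1/6 + (-1)·7/30
 = 7/5 + 4/3 + 2/5 + 1/6 + (-7/30)
 = 46/15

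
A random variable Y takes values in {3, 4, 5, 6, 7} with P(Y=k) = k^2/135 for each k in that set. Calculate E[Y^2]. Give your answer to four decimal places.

E[Y^2] = Σ y^2·P(Y=y)
 = 9·1/15 + 16·16/135 + 25·5/27 + 36·4/15 + 49·49/135
 = 3/5 + 256/135 + 125/27 + 48/5 + 2401/135
 = 1553/45

34.5111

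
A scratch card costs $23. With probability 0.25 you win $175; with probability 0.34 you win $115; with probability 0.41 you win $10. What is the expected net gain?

63.95

E[payout] = 175·0.25 + 115·0.34 + 10·0.41
 = 43.75 + 39.1 + 4.1
 = 86.95
Net = 86.95 - 23 = 63.95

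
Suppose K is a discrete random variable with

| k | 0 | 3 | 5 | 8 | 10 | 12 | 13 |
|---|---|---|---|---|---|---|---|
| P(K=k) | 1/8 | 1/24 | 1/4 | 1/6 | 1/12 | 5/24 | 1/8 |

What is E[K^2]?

E[K^2] = Σ k^2·P(K=k)
 = 0·1/8 + 9·1/24 + 25·1/4 + 64·1/6 + 100·1/12 + 144·5/24 + 169·1/8
 = 0 + 3/8 + 25/4 + 32/3 + 25/3 + 30 + 169/8
 = 307/4

76.75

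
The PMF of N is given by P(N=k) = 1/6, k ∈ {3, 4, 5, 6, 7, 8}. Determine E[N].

E[N] = Σ n·P(N=n)
 = 3·1/6 + 4·1/6 + 5·1/6 + 6·1/6 + 7·1/6 + 8·1/6
 = 1/2 + 2/3 + 5/6 + 1 + 7/6 + 4/3
 = 11/2

5.5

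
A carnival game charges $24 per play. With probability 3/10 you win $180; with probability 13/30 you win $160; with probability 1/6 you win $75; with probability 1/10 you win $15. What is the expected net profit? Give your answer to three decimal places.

E[payout] = 180·3/10 + 160·13/30 + 75·1/6 + 15·1/10
 = 54 + 208/3 + 25/2 + 3/2
 = 412/3
Net = 412/3 - 24 = 340/3

113.333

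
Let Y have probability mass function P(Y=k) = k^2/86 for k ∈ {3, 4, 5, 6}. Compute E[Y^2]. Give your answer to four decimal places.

26.2558

E[Y^2] = Σ y^2·P(Y=y)
 = 9·9/86 + 16·8/43 + 25·25/86 + 36·18/43
 = 81/86 + 128/43 + 625/86 + 648/43
 = 1129/43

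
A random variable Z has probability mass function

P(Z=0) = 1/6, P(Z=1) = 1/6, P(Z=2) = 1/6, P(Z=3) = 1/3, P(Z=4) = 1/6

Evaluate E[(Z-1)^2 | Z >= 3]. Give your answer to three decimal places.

P(Z >= 3) = 1/3 + 1/6 = 1/2.
E[(Z-1)^2 | Z >= 3] = [4·1/3 + 9·1/6] / (1/2)
 = 17/6 / (1/2)
 = 17/3

5.667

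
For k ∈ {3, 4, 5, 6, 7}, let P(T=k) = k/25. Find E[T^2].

31

E[T^2] = Σ t^2·P(T=t)
 = 9·3/25 + 16·4/25 + 25·1/5 + 36·6/25 + 49·7/25
 = 27/25 + 64/25 + 5 + 216/25 + 343/25
 = 31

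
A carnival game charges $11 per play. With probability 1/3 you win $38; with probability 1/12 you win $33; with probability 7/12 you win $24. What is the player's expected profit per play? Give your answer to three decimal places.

E[payout] = 38·1/3 + 33·1/12 + 24·7/12
 = 38/3 + 11/4 + 14
 = 353/12
Net = 353/12 - 11 = 221/12

18.417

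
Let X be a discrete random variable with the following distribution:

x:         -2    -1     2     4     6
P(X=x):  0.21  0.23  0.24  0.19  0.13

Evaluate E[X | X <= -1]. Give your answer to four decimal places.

-1.4773

P(X <= -1) = 0.21 + 0.23 = 0.44.
E[X | X <= -1] = [(-2)·0.21 + (-1)·0.23] / 0.44
 = -0.65 / 0.44
 = -65/44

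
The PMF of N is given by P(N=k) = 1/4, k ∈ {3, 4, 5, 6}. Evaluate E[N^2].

E[N^2] = Σ n^2·P(N=n)
 = 9·1/4 + 16·1/4 + 25·1/4 + 36·1/4
 = 9/4 + 4 + 25/4 + 9
 = 43/2

21.5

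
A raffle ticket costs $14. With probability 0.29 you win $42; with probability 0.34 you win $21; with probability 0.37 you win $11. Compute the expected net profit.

E[payout] = 42·0.29 + 21·0.34 + 11·0.37
 = 12.18 + 7.14 + 4.07
 = 23.39
Net = 23.39 - 14 = 9.39

9.39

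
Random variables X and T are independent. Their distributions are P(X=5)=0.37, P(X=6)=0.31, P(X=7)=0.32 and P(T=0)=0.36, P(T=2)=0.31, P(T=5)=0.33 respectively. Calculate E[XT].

13.5065

E[XT] = Σ_x Σ_t xt · P(X=x)P(T=t)
 = 0·0.1332 + 10·0.1147 + 25·0.1221 + 0·0.1116 + 12·0.0961 + 30·0.1023 + 0·0.1152 + 14·0.0992 + 35·0.1056
 = 0 + 1.147 + 3.0525 + 0 + 1.1532 + 3.069 + 0 + 1.3888 + 3.696
 = 13.5065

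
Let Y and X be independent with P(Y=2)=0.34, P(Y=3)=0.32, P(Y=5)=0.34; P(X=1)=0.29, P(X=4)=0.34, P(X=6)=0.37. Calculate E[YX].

12.9258

E[YX] = Σ_y Σ_x yx · P(Y=y)P(X=x)
 = 2·0.0986 + 8·0.1156 + 12·0.1258 + 3·0.0928 + 12·0.1088 + 18·0.1184 + 5·0.0986 + 20·0.1156 + 30·0.1258
 = 0.1972 + 0.9248 + 1.5096 + 0.2784 + 1.3056 + 2.1312 + 0.493 + 2.312 + 3.774
 = 12.9258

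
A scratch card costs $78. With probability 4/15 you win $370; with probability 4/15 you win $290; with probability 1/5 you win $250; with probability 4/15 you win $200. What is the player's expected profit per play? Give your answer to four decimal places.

E[payout] = 370·4/15 + 290·4/15 + 250·1/5 + 200·4/15
 = 296/3 + 232/3 + 50 + 160/3
 = 838/3
Net = 838/3 - 78 = 604/3

201.3333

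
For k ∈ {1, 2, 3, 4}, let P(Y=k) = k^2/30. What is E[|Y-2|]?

E[|Y-2|] = Σ |y-2|·P(Y=y)
 = 1·1/30 + 0·2/15 + 1·3/10 + 2·8/15
 = 1/30 + 0 + 3/10 + 16/15
 = 7/5

1.4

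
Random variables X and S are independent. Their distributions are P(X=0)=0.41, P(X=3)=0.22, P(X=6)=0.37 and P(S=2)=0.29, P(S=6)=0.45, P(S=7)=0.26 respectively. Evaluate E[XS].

14.688

E[XS] = Σ_x Σ_s xs · P(X=x)P(S=s)
 = 0·0.1189 + 0·0.1845 + 0·0.1066 + 6·0.0638 + 18·0.099 + 21·0.0572 + 12·0.1073 + 36·0.1665 + 42·0.0962
 = 0 + 0 + 0 + 0.3828 + 1.782 + 1.2012 + 1.2876 + 5.994 + 4.0404
 = 14.688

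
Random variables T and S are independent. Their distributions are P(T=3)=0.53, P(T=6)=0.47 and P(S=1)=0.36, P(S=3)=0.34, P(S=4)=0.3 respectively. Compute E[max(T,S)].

E[max(T,S)] = Σ_t Σ_s max(t,s) · P(T=t)P(S=s)
 = 3·0.1908 + 3·0.1802 + 4·0.159 + 6·0.1692 + 6·0.1598 + 6·0.141
 = 0.5724 + 0.5406 + 0.636 + 1.0152 + 0.9588 + 0.846
 = 4.569

4.569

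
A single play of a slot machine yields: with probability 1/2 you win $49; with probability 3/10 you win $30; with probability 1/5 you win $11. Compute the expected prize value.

E[payout] = 49·1/2 + 30·3/10 + 11·1/5
 = 49/2 + 9 + 11/5
 = 357/10

35.7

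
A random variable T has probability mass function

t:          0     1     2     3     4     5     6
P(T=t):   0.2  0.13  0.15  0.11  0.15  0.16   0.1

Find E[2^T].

E[2^T] = Σ 2^t·P(T=t)
 = 1·0.2 + 2·0.13 + 4·0.15 + 8·0.11 + 16·0.15 + 32·0.16 + 64·0.1
 = 0.2 + 0.26 + 0.6 + 0.88 + 2.4 + 5.12 + 6.4
 = 15.86

15.86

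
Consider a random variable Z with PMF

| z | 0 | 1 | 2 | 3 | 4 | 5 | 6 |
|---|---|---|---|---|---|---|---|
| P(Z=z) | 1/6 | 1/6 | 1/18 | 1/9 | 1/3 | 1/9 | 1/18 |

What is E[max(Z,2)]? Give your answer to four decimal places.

E[max(Z,2)] = Σ max(z,2)·P(Z=z)
 = 2·1/6 + 2·1/6 + 2·1/18 + 3·1/9 + 4·1/3 + 5·1/9 + 6·1/18
 = 1/3 + 1/3 + 1/9 + 1/3 + 4/3 + 5/9 + 1/3
 = 10/3

3.3333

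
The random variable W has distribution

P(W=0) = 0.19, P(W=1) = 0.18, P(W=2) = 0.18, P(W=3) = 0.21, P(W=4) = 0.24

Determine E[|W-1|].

1.51

E[|W-1|] = Σ |w-1|·P(W=w)
 = 1·0.19 + 0·0.18 + 1·0.18 + 2·0.21 + 3·0.24
 = 0.19 + 0 + 0.18 + 0.42 + 0.72
 = 1.51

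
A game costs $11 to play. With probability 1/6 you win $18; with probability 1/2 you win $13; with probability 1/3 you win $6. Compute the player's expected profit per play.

0.5

E[payout] = 18·1/6 + 13·1/2 + 6·1/3
 = 3 + 13/2 + 2
 = 23/2
Net = 23/2 - 11 = 1/2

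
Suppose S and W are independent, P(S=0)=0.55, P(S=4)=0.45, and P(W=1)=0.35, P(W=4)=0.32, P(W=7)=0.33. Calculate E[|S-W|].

3.085

E[|S-W|] = Σ_s Σ_w |s-w| · P(S=s)P(W=w)
 = 1·0.1925 + 4·0.176 + 7·0.1815 + 3·0.1575 + 0·0.144 + 3·0.1485
 = 0.1925 + 0.704 + 1.2705 + 0.4725 + 0 + 0.4455
 = 3.085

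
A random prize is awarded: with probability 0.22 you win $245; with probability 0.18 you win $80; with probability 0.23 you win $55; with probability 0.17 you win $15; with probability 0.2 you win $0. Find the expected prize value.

E[payout] = 245·0.22 + 80·0.18 + 55·0.23 + 15·0.17 + 0·0.2
 = 53.9 + 14.4 + 12.65 + 2.55 + 0
 = 83.5

83.5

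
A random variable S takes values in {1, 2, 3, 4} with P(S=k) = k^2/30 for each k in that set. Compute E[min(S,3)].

E[min(S,3)] = Σ min(s,3)·P(S=s)
 = 1·1/30 + 2·2/15 + 3·3/10 + 3·8/15
 = 1/30 + 4/15 + 9/10 + 8/5
 = 14/5

2.8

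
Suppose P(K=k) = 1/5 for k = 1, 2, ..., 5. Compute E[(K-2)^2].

3

E[(K-2)^2] = Σ (k-2)^2·P(K=k)
 = 1·1/5 + 0·1/5 + 1·1/5 + 4·1/5 + 9·1/5
 = 1/5 + 0 + 1/5 + 4/5 + 9/5
 = 3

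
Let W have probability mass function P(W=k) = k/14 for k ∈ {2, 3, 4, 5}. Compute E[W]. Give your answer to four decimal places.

E[W] = Σ w·P(W=w)
 = 2·1/7 + 3·3/14 + 4·2/7 + 5·5/14
 = 2/7 + 9/14 + 8/7 + 25/14
 = 27/7

3.8571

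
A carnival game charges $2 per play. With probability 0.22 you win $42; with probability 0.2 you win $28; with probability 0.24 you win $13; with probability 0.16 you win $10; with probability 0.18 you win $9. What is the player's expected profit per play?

E[payout] = 42·0.22 + 28·0.2 + 13·0.24 + 10·0.16 + 9·0.18
 = 9.24 + 5.6 + 3.12 + 1.6 + 1.62
 = 21.18
Net = 21.18 - 2 = 19.18

19.18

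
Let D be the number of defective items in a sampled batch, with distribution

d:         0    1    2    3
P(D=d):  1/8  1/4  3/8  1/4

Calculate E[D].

E[D] = Σ d·P(D=d)
 = 0·1/8 + 1·1/4 + 2·3/8 + 3·1/4
 = 0 + 1/4 + 3/4 + 3/4
 = 7/4

1.75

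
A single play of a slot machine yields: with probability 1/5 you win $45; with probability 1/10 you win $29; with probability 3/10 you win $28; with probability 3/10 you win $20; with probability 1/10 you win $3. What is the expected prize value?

E[payout] = 45·1/5 + 29·1/10 + 28·3/10 + 20·3/10 + 3·1/10
 = 9 + 29/10 + 42/5 + 6 + 3/10
 = 133/5

26.6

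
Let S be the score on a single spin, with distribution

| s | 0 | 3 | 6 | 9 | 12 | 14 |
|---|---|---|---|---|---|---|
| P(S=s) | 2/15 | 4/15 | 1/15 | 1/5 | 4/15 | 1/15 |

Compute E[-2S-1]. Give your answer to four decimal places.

-15.2667

E[-2S-1] = Σ (-2s-1)·P(S=s)
 = (-1)·2/15 + (-7)·4/15 + (-13)·1/15 + (-19)·1/5 + (-25)·4/15 + (-29)·1/15
 = (-2/15) + (-28/15) + (-13/15) + (-19/5) + (-20/3) + (-29/15)
 = -229/15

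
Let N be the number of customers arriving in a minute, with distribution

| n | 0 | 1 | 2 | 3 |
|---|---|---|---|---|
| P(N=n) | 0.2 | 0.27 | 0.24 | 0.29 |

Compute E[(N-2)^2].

E[(N-2)^2] = Σ (n-2)^2·P(N=n)
 = 4·0.2 + 1·0.27 + 0·0.24 + 1·0.29
 = 0.8 + 0.27 + 0 + 0.29
 = 1.36

1.36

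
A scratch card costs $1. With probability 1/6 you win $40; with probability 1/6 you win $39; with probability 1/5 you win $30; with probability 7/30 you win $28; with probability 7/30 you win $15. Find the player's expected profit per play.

E[payout] = 40·1/6 + 39·1/6 + 30·1/5 + 28·7/30 + 15·7/30
 = 20/3 + 13/2 + 6 + 98/15 + 7/2
 = 146/5
Net = 146/5 - 1 = 141/5

28.2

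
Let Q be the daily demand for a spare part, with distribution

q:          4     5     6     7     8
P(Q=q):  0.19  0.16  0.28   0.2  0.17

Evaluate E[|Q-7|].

1.34

E[|Q-7|] = Σ |q-7|·P(Q=q)
 = 3·0.19 + 2·0.16 + 1·0.28 + 0·0.2 + 1·0.17
 = 0.57 + 0.32 + 0.28 + 0 + 0.17
 = 1.34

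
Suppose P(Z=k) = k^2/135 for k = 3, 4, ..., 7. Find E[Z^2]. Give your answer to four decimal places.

34.5111

E[Z^2] = Σ z^2·P(Z=z)
 = 9·1/15 + 16·16/135 + 25·5/27 + 36·4/15 + 49·49/135
 = 3/5 + 256/135 + 125/27 + 48/5 + 2401/135
 = 1553/45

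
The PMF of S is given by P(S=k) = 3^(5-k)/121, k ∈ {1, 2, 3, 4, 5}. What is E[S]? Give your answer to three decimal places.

1.479

E[S] = Σ s·P(S=s)
 = 1·81/121 + 2·27/121 + 3·9/121 + 4·3/121 + 5·1/121
 = 81/121 + 54/121 + 27/121 + 12/121 + 5/121
 = 179/121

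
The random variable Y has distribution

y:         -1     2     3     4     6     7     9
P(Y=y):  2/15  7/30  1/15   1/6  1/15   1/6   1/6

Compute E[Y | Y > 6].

8

P(Y > 6) = 1/6 + 1/6 = 1/3.
E[Y | Y > 6] = [7·1/6 + 9·1/6] / (1/3)
 = 8/3 / (1/3)
 = 8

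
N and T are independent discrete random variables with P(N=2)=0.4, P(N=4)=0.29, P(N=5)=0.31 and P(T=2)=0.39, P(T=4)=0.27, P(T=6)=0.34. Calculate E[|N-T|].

E[|N-T|] = Σ_n Σ_t |n-t| · P(N=n)P(T=t)
 = 0·0.156 + 2·0.108 + 4·0.136 + 2·0.1131 + 0·0.0783 + 2·0.0986 + 3·0.1209 + 1·0.0837 + 1·0.1054
 = 0 + 0.216 + 0.544 + 0.2262 + 0 + 0.1972 + 0.3627 + 0.0837 + 0.1054
 = 1.7352

1.7352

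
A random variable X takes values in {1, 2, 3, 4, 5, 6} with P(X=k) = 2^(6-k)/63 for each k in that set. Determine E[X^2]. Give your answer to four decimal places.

E[X^2] = Σ x^2·P(X=x)
 = 1·32/63 + 4·16/63 + 9·8/63 + 16·4/63 + 25·2/63 + 36·1/63
 = 32/63 + 64/63 + 8/7 + 64/63 + 50/63 + 4/7
 = 106/21

5.0476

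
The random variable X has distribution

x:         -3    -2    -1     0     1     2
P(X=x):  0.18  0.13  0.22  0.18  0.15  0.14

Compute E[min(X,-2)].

-2.18

E[min(X,-2)] = Σ min(x,-2)·P(X=x)
 = (-3)·0.18 + (-2)·0.13 + (-2)·0.22 + (-2)·0.18 + (-2)·0.15 + (-2)·0.14
 = (-0.54) + (-0.26) + (-0.44) + (-0.36) + (-0.3) + (-0.28)
 = -2.18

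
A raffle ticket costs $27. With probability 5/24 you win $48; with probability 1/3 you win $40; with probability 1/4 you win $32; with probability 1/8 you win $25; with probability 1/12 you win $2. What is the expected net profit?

7.625

E[payout] = 48·5/24 + 40·1/3 + 32·1/4 + 25·1/8 + 2·1/12
 = 10 + 40/3 + 8 + 25/8 + 1/6
 = 277/8
Net = 277/8 - 27 = 61/8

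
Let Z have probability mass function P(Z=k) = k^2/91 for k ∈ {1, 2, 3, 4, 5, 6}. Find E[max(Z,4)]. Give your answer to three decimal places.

5.066

E[max(Z,4)] = Σ max(z,4)·P(Z=z)
 = 4·1/91 + 4·4/91 + 4·9/91 + 4·16/91 + 5·25/91 + 6·36/91
 = 4/91 + 16/91 + 36/91 + 64/91 + 125/91 + 216/91
 = 461/91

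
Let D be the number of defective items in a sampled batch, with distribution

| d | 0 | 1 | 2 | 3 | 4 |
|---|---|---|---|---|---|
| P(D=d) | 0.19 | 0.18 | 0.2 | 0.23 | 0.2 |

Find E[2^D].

6.39

E[2^D] = Σ 2^d·P(D=d)
 = 1·0.19 + 2·0.18 + 4·0.2 + 8·0.23 + 16·0.2
 = 0.19 + 0.36 + 0.8 + 1.84 + 3.2
 = 6.39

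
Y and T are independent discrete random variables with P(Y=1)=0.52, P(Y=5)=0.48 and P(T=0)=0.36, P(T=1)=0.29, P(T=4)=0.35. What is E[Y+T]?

E[Y+T] = Σ_y Σ_t (y+t) · P(Y=y)P(T=t)
 = 1·0.1872 + 2·0.1508 + 5·0.182 + 5·0.1728 + 6·0.1392 + 9·0.168
 = 0.1872 + 0.3016 + 0.91 + 0.864 + 0.8352 + 1.512
 = 4.61

4.61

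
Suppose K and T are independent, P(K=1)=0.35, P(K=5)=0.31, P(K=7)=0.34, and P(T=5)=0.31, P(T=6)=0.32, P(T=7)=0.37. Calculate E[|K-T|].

2.4192

E[|K-T|] = Σ_k Σ_t |k-t| · P(K=k)P(T=t)
 = 4·0.1085 + 5·0.112 + 6·0.1295 + 0·0.0961 + 1·0.0992 + 2·0.1147 + 2·0.1054 + 1·0.1088 + 0·0.1258
 = 0.434 + 0.56 + 0.777 + 0 + 0.0992 + 0.2294 + 0.2108 + 0.1088 + 0
 = 2.4192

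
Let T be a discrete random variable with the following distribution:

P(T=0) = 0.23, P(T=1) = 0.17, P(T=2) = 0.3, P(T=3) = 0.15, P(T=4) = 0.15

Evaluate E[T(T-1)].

E[T(T-1)] = Σ t(t-1)·P(T=t)
 = 0·0.23 + 0·0.17 + 2·0.3 + 6·0.15 + 12·0.15
 = 0 + 0 + 0.6 + 0.9 + 1.8
 = 3.3

3.3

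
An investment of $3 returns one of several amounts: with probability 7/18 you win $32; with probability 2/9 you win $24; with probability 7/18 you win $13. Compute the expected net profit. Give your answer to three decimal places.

E[payout] = 32·7/18 + 24·2/9 + 13·7/18
 = 112/9 + 16/3 + 91/18
 = 137/6
Net = 137/6 - 3 = 119/6

19.833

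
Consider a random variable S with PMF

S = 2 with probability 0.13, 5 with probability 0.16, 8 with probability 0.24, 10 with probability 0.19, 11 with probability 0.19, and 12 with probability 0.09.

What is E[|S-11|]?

3.13

E[|S-11|] = Σ |s-11|·P(S=s)
 = 9·0.13 + 6·0.16 + 3·0.24 + 1·0.19 + 0·0.19 + 1·0.09
 = 1.17 + 0.96 + 0.72 + 0.19 + 0 + 0.09
 = 3.13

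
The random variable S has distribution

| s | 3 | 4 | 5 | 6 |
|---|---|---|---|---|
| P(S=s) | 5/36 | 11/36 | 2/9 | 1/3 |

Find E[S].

4.75

E[S] = Σ s·P(S=s)
 = 3·5/36 + 4·11/36 + 5·2/9 + 6·1/3
 = 5/12 + 11/9 + 10/9 + 2
 = 19/4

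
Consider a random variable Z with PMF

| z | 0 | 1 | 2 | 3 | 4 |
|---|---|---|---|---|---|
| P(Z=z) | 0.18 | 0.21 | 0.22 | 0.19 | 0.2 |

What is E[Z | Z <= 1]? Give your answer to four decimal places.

P(Z <= 1) = 0.18 + 0.21 = 0.39.
E[Z | Z <= 1] = [0·0.18 + 1·0.21] / 0.39
 = 0.21 / 0.39
 = 7/13

0.5385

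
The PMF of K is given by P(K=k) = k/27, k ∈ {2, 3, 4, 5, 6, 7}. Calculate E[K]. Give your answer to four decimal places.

5.1481

E[K] = Σ k·P(K=k)
 = 2·2/27 + 3·1/9 + 4·4/27 + 5·5/27 + 6·2/9 + 7·7/27
 = 4/27 + 1/3 + 16/27 + 25/27 + 4/3 + 49/27
 = 139/27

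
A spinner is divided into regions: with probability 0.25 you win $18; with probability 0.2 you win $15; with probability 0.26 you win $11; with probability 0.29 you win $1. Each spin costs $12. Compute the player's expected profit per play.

E[payout] = 18·0.25 + 15·0.2 + 11·0.26 + 1·0.29
 = 4.5 + 3 + 2.86 + 0.29
 = 10.65
Net = 10.65 - 12 = -1.35

-1.35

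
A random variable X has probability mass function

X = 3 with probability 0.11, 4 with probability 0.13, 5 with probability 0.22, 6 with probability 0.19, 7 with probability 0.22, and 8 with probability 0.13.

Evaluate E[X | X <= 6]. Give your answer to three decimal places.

P(X <= 6) = 0.11 + 0.13 + 0.22 + 0.19 = 0.65.
E[X | X <= 6] = [3·0.11 + 4·0.13 + 5·0.22 + 6·0.19] / 0.65
 = 3.09 / 0.65
 = 309/65

4.754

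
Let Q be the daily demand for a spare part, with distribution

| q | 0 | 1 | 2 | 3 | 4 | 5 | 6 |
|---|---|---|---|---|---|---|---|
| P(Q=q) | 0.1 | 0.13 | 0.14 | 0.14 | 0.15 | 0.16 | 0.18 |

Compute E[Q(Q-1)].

E[Q(Q-1)] = Σ q(q-1)·P(Q=q)
 = 0·0.1 + 0·0.13 + 2·0.14 + 6·0.14 + 12·0.15 + 20·0.16 + 30·0.18
 = 0 + 0 + 0.28 + 0.84 + 1.8 + 3.2 + 5.4
 = 11.52

11.52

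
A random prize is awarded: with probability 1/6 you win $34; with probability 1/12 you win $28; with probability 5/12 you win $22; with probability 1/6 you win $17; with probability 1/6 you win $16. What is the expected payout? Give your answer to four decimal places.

E[payout] = 34·1/6 + 28·1/12 + 22·5/12 + 17·1/6 + 16·1/6
 = 17/3 + 7/3 + 55/6 + 17/6 + 8/3
 = 68/3

22.6667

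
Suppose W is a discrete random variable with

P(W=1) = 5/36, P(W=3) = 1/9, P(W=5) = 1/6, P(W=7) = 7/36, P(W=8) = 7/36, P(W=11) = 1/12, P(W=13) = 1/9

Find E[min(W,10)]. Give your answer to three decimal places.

6.167

E[min(W,10)] = Σ min(w,10)·P(W=w)
 = 1·5/36 + 3·1/9 + 5·1/6 + 7·7/36 + 8·7/36 + 10·1/12 + 10·1/9
 = 5/36 + 1/3 + 5/6 + 49/36 + 14/9 + 5/6 + 10/9
 = 37/6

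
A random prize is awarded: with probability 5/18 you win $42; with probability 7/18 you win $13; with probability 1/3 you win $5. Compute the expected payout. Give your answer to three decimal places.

18.389

E[payout] = 42·5/18 + 13·7/18 + 5·1/3
 = 35/3 + 91/18 + 5/3
 = 331/18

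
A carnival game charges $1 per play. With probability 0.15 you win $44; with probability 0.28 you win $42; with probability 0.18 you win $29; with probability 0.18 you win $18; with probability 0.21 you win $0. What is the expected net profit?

25.82

E[payout] = 44·0.15 + 42·0.28 + 29·0.18 + 18·0.18 + 0·0.21
 = 6.6 + 11.76 + 5.22 + 3.24 + 0
 = 26.82
Net = 26.82 - 1 = 25.82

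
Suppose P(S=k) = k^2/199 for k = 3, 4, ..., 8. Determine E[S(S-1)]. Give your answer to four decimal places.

E[S(S-1)] = Σ s(s-1)·P(S=s)
 = 6·9/199 + 12·16/199 + 20·25/199 + 30·36/199 + 42·49/199 + 56·64/199
 = 54/199 + 192/199 + 500/199 + 1080/199 + 2058/199 + 3584/199
 = 7468/199

37.5276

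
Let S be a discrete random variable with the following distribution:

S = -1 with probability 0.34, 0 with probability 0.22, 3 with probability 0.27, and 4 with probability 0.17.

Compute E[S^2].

E[S^2] = Σ s^2·P(S=s)
 = 1·0.34 + 0·0.22 + 9·0.27 + 16·0.17
 = 0.34 + 0 + 2.43 + 2.72
 = 5.49

5.49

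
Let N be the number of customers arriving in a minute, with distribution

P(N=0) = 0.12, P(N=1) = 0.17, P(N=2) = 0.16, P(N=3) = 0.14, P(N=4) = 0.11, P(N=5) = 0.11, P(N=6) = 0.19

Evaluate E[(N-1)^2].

E[(N-1)^2] = Σ (n-1)^2·P(N=n)
 = 1·0.12 + 0·0.17 + 1·0.16 + 4·0.14 + 9·0.11 + 16·0.11 + 25·0.19
 = 0.12 + 0 + 0.16 + 0.56 + 0.99 + 1.76 + 4.75
 = 8.34

8.34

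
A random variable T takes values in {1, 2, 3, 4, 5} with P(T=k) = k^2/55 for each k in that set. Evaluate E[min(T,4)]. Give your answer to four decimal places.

E[min(T,4)] = Σ min(t,4)·P(T=t)
 = 1·1/55 + 2·4/55 + 3·9/55 + 4·16/55 + 4·5/11
 = 1/55 + 8/55 + 27/55 + 64/55 + 20/11
 = 40/11

3.6364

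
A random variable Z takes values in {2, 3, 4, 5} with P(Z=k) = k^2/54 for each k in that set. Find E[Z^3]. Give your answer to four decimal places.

E[Z^3] = Σ z^3·P(Z=z)
 = 8·2/27 + 27·1/6 + 64·8/27 + 125·25/54
 = 16/27 + 9/2 + 512/27 + 3125/54
 = 2212/27

81.9259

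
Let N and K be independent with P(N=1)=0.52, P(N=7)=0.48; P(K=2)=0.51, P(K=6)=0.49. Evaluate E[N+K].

E[N+K] = Σ_n Σ_k (n+k) · P(N=n)P(K=k)
 = 3·0.2652 + 7·0.2548 + 9·0.2448 + 13·0.2352
 = 0.7956 + 1.7836 + 2.2032 + 3.0576
 = 7.84

7.84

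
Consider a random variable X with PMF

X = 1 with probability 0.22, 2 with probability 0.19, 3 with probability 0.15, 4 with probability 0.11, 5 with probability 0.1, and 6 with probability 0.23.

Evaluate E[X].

3.37

E[X] = Σ x·P(X=x)
 = 1·0.22 + 2·0.19 + 3·0.15 + 4·0.11 + 5·0.1 + 6·0.23
 = 0.22 + 0.38 + 0.45 + 0.44 + 0.5 + 1.38
 = 3.37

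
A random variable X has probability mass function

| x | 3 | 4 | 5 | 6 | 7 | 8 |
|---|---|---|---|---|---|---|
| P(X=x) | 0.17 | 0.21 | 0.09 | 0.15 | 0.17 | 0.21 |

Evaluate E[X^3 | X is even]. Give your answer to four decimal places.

269.0526

P(X is even) = 0.21 + 0.15 + 0.21 = 0.57.
E[X^3 | X is even] = [64·0.21 + 216·0.15 + 512·0.21] / 0.57
 = 153.36 / 0.57
 = 5112/19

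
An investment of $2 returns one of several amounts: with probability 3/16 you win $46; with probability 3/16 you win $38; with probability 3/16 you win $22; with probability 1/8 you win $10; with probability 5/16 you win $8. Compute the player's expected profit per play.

E[payout] = 46·3/16 + 38·3/16 + 22·3/16 + 10·1/8 + 8·5/16
 = 69/8 + 57/8 + 33/8 + 5/4 + 5/2
 = 189/8
Net = 189/8 - 2 = 173/8

21.625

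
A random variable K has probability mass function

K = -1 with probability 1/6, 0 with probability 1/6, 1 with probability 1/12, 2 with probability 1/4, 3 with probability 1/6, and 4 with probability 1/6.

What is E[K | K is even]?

2

P(K is even) = 1/6 + 1/4 + 1/6 = 7/12.
E[K | K is even] = [0·1/6 + 2·1/4 + 4·1/6] / (7/12)
 = 7/6 / (7/12)
 = 2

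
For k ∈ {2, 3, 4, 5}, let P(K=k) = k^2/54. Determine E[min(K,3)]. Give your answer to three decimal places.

E[min(K,3)] = Σ min(k,3)·P(K=k)
 = 2·2/27 + 3·1/6 + 3·8/27 + 3·25/54
 = 4/27 + 1/2 + 8/9 + 25/18
 = 79/27

2.926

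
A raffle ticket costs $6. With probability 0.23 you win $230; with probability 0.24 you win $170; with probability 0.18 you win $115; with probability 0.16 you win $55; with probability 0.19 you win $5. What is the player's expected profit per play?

118.15

E[payout] = 230·0.23 + 170·0.24 + 115·0.18 + 55·0.16 + 5·0.19
 = 52.9 + 40.8 + 20.7 + 8.8 + 0.95
 = 124.15
Net = 124.15 - 6 = 118.15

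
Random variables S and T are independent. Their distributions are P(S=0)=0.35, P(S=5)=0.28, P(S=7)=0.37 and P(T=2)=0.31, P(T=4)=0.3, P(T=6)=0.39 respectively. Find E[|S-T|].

E[|S-T|] = Σ_s Σ_t |s-t| · P(S=s)P(T=t)
 = 2·0.1085 + 4·0.105 + 6·0.1365 + 3·0.0868 + 1·0.084 + 1·0.1092 + 5·0.1147 + 3·0.111 + 1·0.1443
 = 0.217 + 0.42 + 0.819 + 0.2604 + 0.084 + 0.1092 + 0.5735 + 0.333 + 0.1443
 = 2.9604

2.9604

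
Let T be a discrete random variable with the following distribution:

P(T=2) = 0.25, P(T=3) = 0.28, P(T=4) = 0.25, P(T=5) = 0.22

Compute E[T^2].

E[T^2] = Σ t^2·P(T=t)
 = 4·0.25 + 9·0.28 + 16·0.25 + 25·0.22
 = 1 + 2.52 + 4 + 5.5
 = 13.02

13.02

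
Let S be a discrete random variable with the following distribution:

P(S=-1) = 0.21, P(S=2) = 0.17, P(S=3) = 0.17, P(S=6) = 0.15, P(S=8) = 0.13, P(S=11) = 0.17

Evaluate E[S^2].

E[S^2] = Σ s^2·P(S=s)
 = 1·0.21 + 4·0.17 + 9·0.17 + 36·0.15 + 64·0.13 + 121·0.17
 = 0.21 + 0.68 + 1.53 + 5.4 + 8.32 + 20.57
 = 36.71

36.71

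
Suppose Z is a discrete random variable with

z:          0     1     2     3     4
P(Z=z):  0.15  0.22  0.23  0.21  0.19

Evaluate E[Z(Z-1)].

4

E[Z(Z-1)] = Σ z(z-1)·P(Z=z)
 = 0·0.15 + 0·0.22 + 2·0.23 + 6·0.21 + 12·0.19
 = 0 + 0 + 0.46 + 1.26 + 2.28
 = 4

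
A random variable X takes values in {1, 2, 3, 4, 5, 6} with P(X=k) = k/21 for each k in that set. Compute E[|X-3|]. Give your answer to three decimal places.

E[|X-3|] = Σ |x-3|·P(X=x)
 = 2·1/21 + 1·2/21 + 0·1/7 + 1·4/21 + 2·5/21 + 3·2/7
 = 2/21 + 2/21 + 0 + 4/21 + 10/21 + 6/7
 = 12/7

1.714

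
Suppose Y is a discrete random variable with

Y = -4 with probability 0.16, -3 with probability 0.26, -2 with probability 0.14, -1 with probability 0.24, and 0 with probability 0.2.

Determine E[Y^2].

E[Y^2] = Σ y^2·P(Y=y)
 = 16·0.16 + 9·0.26 + 4·0.14 + 1·0.24 + 0·0.2
 = 2.56 + 2.34 + 0.56 + 0.24 + 0
 = 5.7

5.7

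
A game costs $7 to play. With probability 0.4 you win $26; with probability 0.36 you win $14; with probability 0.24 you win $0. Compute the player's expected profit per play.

8.44

E[payout] = 26·0.4 + 14·0.36 + 0·0.24
 = 10.4 + 5.04 + 0
 = 15.44
Net = 15.44 - 7 = 8.44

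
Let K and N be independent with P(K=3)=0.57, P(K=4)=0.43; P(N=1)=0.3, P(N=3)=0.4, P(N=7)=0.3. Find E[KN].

E[KN] = Σ_k Σ_n kn · P(K=k)P(N=n)
 = 3·0.171 + 9·0.228 + 21·0.171 + 4·0.129 + 12·0.172 + 28·0.129
 = 0.513 + 2.052 + 3.591 + 0.516 + 2.064 + 3.612
 = 12.348

12.348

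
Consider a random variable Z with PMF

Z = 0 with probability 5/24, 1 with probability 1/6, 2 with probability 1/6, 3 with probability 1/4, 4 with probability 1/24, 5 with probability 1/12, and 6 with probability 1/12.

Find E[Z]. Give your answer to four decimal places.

2.3333

E[Z] = Σ z·P(Z=z)
 = 0·5/24 + 1·1/6 + 2·1/6 + 3·1/4 + 4·1/24 + 5·1/12 + 6·1/12
 = 0 + 1/6 + 1/3 + 3/4 + 1/6 + 5/12 + 1/2
 = 7/3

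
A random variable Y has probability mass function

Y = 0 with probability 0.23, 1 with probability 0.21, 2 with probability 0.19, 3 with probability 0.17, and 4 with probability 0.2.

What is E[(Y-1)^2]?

E[(Y-1)^2] = Σ (y-1)^2·P(Y=y)
 = 1·0.23 + 0·0.21 + 1·0.19 + 4·0.17 + 9·0.2
 = 0.23 + 0 + 0.19 + 0.68 + 1.8
 = 2.9

2.9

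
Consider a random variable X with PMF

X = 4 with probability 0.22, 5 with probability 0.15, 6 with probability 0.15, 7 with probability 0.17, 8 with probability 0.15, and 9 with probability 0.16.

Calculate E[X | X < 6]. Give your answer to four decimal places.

P(X < 6) = 0.22 + 0.15 = 0.37.
E[X | X < 6] = [4·0.22 + 5·0.15] / 0.37
 = 1.63 / 0.37
 = 163/37

4.4054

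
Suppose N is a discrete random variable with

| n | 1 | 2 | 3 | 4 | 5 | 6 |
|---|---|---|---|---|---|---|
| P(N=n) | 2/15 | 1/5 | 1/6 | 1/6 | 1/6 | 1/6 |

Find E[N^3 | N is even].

90.5

P(N is even) = 1/5 + 1/6 + 1/6 = 8/15.
E[N^3 | N is even] = [8·1/5 + 64·1/6 + 216·1/6] / (8/15)
 = 724/15 / (8/15)
 = 181/2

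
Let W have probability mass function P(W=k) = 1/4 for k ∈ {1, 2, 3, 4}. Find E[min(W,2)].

1.75

E[min(W,2)] = Σ min(w,2)·P(W=w)
 = 1·1/4 + 2·1/4 + 2·1/4 + 2·1/4
 = 1/4 + 1/2 + 1/2 + 1/2
 = 7/4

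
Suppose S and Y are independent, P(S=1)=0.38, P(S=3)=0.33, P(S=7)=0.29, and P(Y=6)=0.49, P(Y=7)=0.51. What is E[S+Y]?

9.91

E[S+Y] = Σ_s Σ_y (s+y) · P(S=s)P(Y=y)
 = 7·0.1862 + 8·0.1938 + 9·0.1617 + 10·0.1683 + 13·0.1421 + 14·0.1479
 = 1.3034 + 1.5504 + 1.4553 + 1.683 + 1.8473 + 2.0706
 = 9.91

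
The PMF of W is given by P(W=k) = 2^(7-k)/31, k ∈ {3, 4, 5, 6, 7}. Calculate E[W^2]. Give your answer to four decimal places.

15.9032

E[W^2] = Σ w^2·P(W=w)
 = 9·16/31 + 16·8/31 + 25·4/31 + 36·2/31 + 49·1/31
 = 144/31 + 128/31 + 100/31 + 72/31 + 49/31
 = 493/31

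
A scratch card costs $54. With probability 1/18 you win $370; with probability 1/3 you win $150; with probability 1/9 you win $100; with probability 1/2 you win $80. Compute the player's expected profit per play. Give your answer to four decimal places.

E[payout] = 370·1/18 + 150·1/3 + 100·1/9 + 80·1/2
 = 185/9 + 50 + 100/9 + 40
 = 365/3
Net = 365/3 - 54 = 203/3

67.6667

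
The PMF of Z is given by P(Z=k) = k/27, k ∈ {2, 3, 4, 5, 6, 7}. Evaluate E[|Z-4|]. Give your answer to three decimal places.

1.667

E[|Z-4|] = Σ |z-4|·P(Z=z)
 = 2·2/27 + 1·1/9 + 0·4/27 + 1·5/27 + 2·2/9 + 3·7/27
 = 4/27 + 1/9 + 0 + 5/27 + 4/9 + 7/9
 = 5/3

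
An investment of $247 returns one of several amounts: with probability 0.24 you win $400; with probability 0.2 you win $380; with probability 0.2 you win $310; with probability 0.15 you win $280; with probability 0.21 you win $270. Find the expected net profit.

E[payout] = 400·0.24 + 380·0.2 + 310·0.2 + 280·0.15 + 270·0.21
 = 96 + 76 + 62 + 42 + 56.7
 = 332.7
Net = 332.7 - 247 = 85.7

85.7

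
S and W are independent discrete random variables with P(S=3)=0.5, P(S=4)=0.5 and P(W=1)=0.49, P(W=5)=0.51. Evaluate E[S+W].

6.54

E[S+W] = Σ_s Σ_w (s+w) · P(S=s)P(W=w)
 = 4·0.245 + 8·0.255 + 5·0.245 + 9·0.255
 = 0.98 + 2.04 + 1.225 + 2.295
 = 6.54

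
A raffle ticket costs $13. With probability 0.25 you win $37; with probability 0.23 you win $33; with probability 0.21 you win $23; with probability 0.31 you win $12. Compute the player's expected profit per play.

E[payout] = 37·0.25 + 33·0.23 + 23·0.21 + 12·0.31
 = 9.25 + 7.59 + 4.83 + 3.72
 = 25.39
Net = 25.39 - 13 = 12.39

12.39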